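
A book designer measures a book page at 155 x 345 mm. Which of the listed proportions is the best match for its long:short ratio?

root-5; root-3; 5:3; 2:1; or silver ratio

Ratio = 345 / 155 ≈ 2.226.
Distances: root-5 2.236 (Δ 0.010); root-3 1.732 (Δ 0.494); 5:3 1.667 (Δ 0.559); 2:1 2.000 (Δ 0.226); silver ratio 2.414 (Δ 0.188).

root-5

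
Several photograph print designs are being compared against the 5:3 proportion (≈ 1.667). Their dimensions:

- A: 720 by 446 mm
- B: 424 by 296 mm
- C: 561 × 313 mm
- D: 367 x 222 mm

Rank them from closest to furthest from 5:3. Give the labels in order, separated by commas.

Ratios: A = 720 / 446 ≈ 1.614; B = 424 / 296 ≈ 1.432; C = 561 / 313 ≈ 1.792; D = 367 / 222 ≈ 1.653.
|Δ from 1.667|: A 0.053; B 0.235; C 0.125; D 0.014.

D, A, C, B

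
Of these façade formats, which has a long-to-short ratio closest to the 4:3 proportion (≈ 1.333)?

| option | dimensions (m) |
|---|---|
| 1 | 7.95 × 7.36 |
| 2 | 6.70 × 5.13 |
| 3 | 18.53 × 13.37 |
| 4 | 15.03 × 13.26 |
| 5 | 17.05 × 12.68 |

Target 4:3 ≈ 1.333.
1: 1.080 (Δ0.253)  2: 1.306 (Δ0.027)  3: 1.386 (Δ0.053)  4: 1.133 (Δ0.200)  5: 1.345 (Δ0.012)

5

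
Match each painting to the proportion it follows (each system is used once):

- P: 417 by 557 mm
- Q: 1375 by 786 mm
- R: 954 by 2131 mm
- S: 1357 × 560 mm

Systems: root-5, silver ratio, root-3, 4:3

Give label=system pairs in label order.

P=4:3, Q=root-3, R=root-5, S=silver ratio

P = 557/417 ≈ 1.336 → 4:3 (1.333)
Q = 1375/786 ≈ 1.749 → root-3 (1.732)
R = 2131/954 ≈ 2.234 → root-5 (2.236)
S = 1357/560 ≈ 2.423 → silver ratio (2.414)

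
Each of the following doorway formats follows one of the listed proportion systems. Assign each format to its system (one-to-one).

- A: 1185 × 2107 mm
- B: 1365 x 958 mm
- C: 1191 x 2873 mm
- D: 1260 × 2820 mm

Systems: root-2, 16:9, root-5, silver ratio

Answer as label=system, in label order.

A = 2107/1185 ≈ 1.778 → 16:9 (1.778)
B = 1365/958 ≈ 1.425 → root-2 (1.414)
C = 2873/1191 ≈ 2.412 → silver ratio (2.414)
D = 2820/1260 ≈ 2.238 → root-5 (2.236)

A=16:9, B=root-2, C=silver ratio, D=root-5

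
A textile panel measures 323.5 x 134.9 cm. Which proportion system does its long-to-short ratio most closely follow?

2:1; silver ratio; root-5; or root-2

silver ratio

323.5/134.9 ≈ 2.398. Nearest candidates are silver ratio (2.414, off by 0.016) and root-5 (2.236, off by 0.162).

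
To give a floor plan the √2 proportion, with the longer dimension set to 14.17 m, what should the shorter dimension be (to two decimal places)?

10.02 m

root-2 ≈ 1.41421.
Shorter side = 14.17 ÷ 1.41421 ≈ 10.0197 → 10.02 m.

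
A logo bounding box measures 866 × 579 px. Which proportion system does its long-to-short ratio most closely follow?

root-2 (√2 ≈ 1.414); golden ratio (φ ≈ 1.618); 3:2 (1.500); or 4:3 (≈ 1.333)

Ratio = 866 / 579 ≈ 1.496.
Distances: root-2 1.414 (Δ 0.082); golden ratio 1.618 (Δ 0.122); 3:2 1.500 (Δ 0.004); 4:3 1.333 (Δ 0.163).

3:2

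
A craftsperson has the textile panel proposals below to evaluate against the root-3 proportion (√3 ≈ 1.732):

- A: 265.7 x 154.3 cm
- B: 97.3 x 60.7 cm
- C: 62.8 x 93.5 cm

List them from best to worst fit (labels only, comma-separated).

A, B, C

Ratios: A = 265.7 / 154.3 ≈ 1.722; B = 97.3 / 60.7 ≈ 1.603; C = 93.5 / 62.8 ≈ 1.489.
|Δ from 1.732|: A 0.010; B 0.129; C 0.243.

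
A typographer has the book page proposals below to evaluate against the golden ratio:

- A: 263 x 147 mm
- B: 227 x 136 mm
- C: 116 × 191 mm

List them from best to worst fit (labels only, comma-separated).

C, B, A

Ratios: A = 263 / 147 ≈ 1.789; B = 227 / 136 ≈ 1.669; C = 191 / 116 ≈ 1.647.
|Δ from 1.618|: A 0.171; B 0.051; C 0.029.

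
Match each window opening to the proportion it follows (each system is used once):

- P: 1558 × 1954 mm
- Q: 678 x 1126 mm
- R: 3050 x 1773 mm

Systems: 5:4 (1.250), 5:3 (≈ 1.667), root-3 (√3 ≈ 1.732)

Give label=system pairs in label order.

P=5:4, Q=5:3, R=root-3

P = 1954/1558 ≈ 1.254 → 5:4 (1.250)
Q = 1126/678 ≈ 1.661 → 5:3 (1.667)
R = 3050/1773 ≈ 1.720 → root-3 (1.732)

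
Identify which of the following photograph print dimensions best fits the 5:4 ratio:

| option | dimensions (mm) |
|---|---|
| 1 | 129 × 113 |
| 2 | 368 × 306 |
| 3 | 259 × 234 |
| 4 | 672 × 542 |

Ratios (long/short): 1 ≈ 1.142; 2 ≈ 1.203; 3 ≈ 1.107; 4 ≈ 1.240.
5:4 ≈ 1.250; option 4 is nearest (Δ 0.010).

4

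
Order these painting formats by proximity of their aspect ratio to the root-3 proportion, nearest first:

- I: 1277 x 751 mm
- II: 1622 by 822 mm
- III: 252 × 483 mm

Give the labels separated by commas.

I, III, II

I: 1277/751 ≈ 1.700 → |1.700 − 1.732| = 0.032
II: 1622/822 ≈ 1.973 → |1.973 − 1.732| = 0.241
III: 483/252 ≈ 1.917 → |1.917 − 1.732| = 0.185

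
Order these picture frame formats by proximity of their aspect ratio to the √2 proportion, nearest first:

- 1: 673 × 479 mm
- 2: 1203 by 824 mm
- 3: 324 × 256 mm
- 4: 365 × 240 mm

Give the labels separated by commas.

1: 673/479 ≈ 1.405 → |1.405 − 1.414| = 0.009
2: 1203/824 ≈ 1.460 → |1.460 − 1.414| = 0.046
3: 324/256 ≈ 1.266 → |1.266 − 1.414| = 0.148
4: 365/240 ≈ 1.521 → |1.521 − 1.414| = 0.107

1, 2, 4, 3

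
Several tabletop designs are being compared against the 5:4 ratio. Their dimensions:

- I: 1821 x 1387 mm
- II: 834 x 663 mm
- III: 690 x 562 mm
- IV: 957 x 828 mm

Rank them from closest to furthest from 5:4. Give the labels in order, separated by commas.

I: 1821/1387 ≈ 1.313 → |1.313 − 1.250| = 0.063
II: 834/663 ≈ 1.258 → |1.258 − 1.250| = 0.008
III: 690/562 ≈ 1.228 → |1.228 − 1.250| = 0.022
IV: 957/828 ≈ 1.156 → |1.156 − 1.250| = 0.094

II, III, I, IV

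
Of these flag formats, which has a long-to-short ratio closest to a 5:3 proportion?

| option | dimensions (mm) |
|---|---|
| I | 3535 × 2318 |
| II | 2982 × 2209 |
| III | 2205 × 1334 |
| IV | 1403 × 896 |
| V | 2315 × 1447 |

III

Ratios (long/short): I ≈ 1.525; II ≈ 1.350; III ≈ 1.653; IV ≈ 1.566; V ≈ 1.600.
5:3 ≈ 1.667; option III is nearest (Δ 0.014).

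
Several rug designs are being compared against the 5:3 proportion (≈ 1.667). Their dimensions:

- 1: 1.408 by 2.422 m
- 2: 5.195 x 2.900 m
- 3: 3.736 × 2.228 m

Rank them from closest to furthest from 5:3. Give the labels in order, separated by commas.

3, 1, 2

Ratios: 1 = 2.422 / 1.408 ≈ 1.720; 2 = 5.195 / 2.900 ≈ 1.791; 3 = 3.736 / 2.228 ≈ 1.677.
|Δ from 1.667|: 1 0.053; 2 0.124; 3 0.010.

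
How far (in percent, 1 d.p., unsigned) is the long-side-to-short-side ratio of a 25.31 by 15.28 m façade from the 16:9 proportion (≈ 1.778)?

6.8%

Ratio = 25.31 / 15.28 ≈ 1.6564.
Ideal 16:9 ≈ 1.7778. |1.6564 − 1.7778| / 1.7778 ≈ 6.83% → 6.8%.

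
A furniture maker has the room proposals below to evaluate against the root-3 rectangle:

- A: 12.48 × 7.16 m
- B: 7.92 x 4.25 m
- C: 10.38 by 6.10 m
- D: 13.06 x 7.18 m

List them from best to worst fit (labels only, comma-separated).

A, C, D, B

Ratios: A = 12.48 / 7.16 ≈ 1.743; B = 7.92 / 4.25 ≈ 1.864; C = 10.38 / 6.10 ≈ 1.702; D = 13.06 / 7.18 ≈ 1.819.
|Δ from 1.732|: A 0.011; B 0.132; C 0.030; D 0.087.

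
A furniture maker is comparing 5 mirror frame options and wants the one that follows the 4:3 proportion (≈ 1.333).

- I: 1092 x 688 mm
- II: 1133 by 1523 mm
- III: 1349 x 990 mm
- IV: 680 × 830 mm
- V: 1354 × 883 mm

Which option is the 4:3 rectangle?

II

Ratios (long/short): I ≈ 1.587; II ≈ 1.344; III ≈ 1.363; IV ≈ 1.221; V ≈ 1.533.
4:3 ≈ 1.333; option II is nearest (Δ 0.011).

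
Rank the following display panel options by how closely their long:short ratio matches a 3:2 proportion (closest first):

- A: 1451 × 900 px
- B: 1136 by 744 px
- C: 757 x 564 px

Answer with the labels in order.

A: 1451/900 ≈ 1.612 → |1.612 − 1.500| = 0.112
B: 1136/744 ≈ 1.527 → |1.527 − 1.500| = 0.027
C: 757/564 ≈ 1.342 → |1.342 − 1.500| = 0.158

B, A, C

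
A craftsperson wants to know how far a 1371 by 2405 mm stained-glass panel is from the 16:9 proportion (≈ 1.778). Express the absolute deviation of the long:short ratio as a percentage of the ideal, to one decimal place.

Ratio = 2405 / 1371 ≈ 1.7542.
Ideal 16:9 ≈ 1.7778. |1.7542 − 1.7778| / 1.7778 ≈ 1.33% → 1.3%.

1.3%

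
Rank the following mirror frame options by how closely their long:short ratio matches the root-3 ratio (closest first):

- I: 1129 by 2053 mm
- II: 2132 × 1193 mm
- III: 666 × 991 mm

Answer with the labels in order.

Ratios: I = 2053 / 1129 ≈ 1.818; II = 2132 / 1193 ≈ 1.787; III = 991 / 666 ≈ 1.488.
|Δ from 1.732|: I 0.086; II 0.055; III 0.244.

II, I, III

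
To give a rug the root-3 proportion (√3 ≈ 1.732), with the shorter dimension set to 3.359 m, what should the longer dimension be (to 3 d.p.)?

root-3 ≈ 1.73205.
Longer side = 3.359 × 1.73205 ≈ 5.81796 → 5.818 m.

5.818 m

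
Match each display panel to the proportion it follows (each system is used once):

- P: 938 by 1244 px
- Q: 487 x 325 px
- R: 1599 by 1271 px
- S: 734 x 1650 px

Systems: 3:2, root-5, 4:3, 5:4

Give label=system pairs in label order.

P = 1244/938 ≈ 1.326 → 4:3 (1.333)
Q = 487/325 ≈ 1.498 → 3:2 (1.500)
R = 1599/1271 ≈ 1.258 → 5:4 (1.250)
S = 1650/734 ≈ 2.248 → root-5 (2.236)

P=4:3, Q=3:2, R=5:4, S=root-5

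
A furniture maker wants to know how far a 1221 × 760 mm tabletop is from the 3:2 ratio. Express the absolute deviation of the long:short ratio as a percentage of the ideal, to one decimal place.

7.1%

Ratio = 1221 / 760 ≈ 1.6066.
Ideal 3:2 = 1.5000. |1.6066 − 1.5000| / 1.5000 ≈ 7.11% → 7.1%.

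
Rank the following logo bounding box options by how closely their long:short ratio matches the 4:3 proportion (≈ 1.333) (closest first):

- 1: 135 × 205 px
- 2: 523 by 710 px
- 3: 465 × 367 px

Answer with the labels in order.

2, 3, 1

1: 205/135 ≈ 1.519 → |1.519 − 1.333| = 0.186
2: 710/523 ≈ 1.358 → |1.358 − 1.333| = 0.025
3: 465/367 ≈ 1.267 → |1.267 − 1.333| = 0.066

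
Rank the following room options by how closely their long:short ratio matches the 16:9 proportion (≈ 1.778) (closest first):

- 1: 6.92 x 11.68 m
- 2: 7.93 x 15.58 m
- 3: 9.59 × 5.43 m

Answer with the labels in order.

Ratios: 1 = 11.68 / 6.92 ≈ 1.688; 2 = 15.58 / 7.93 ≈ 1.965; 3 = 9.59 / 5.43 ≈ 1.766.
|Δ from 1.778|: 1 0.090; 2 0.187; 3 0.012.

3, 1, 2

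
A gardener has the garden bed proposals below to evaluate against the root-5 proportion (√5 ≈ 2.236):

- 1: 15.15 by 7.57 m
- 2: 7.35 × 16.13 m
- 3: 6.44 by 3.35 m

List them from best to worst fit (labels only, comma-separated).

1: 15.15/7.57 ≈ 2.001 → |2.001 − 2.236| = 0.235
2: 16.13/7.35 ≈ 2.195 → |2.195 − 2.236| = 0.041
3: 6.44/3.35 ≈ 1.922 → |1.922 − 2.236| = 0.314

2, 1, 3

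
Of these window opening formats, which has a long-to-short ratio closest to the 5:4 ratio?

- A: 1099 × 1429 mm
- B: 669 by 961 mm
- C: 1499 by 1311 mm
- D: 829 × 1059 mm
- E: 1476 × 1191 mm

E

Ratios (long/short): A ≈ 1.300; B ≈ 1.436; C ≈ 1.143; D ≈ 1.277; E ≈ 1.239.
5:4 ≈ 1.250; option E is nearest (Δ 0.011).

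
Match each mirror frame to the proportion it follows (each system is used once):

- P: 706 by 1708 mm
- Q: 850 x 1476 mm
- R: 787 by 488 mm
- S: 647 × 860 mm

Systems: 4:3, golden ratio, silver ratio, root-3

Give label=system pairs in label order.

P=silver ratio, Q=root-3, R=golden ratio, S=4:3

P = 1708/706 ≈ 2.419 → silver ratio (2.414)
Q = 1476/850 ≈ 1.736 → root-3 (1.732)
R = 787/488 ≈ 1.613 → golden ratio (1.618)
S = 860/647 ≈ 1.329 → 4:3 (1.333)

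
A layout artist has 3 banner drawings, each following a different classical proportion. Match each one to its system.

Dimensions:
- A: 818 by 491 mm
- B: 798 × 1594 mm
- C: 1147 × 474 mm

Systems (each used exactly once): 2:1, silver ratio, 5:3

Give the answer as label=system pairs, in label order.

A=5:3, B=2:1, C=silver ratio

Ratios: A ≈ 1.666; B ≈ 1.997; C ≈ 2.420.
Targets: 2:1 ≈ 2.000; silver ratio ≈ 2.414; 5:3 ≈ 1.667.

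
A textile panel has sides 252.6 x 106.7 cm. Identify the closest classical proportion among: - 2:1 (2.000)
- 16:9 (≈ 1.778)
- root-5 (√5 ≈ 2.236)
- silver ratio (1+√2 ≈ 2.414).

silver ratio

Ratio = 252.6 / 106.7 ≈ 2.367.
Distances: 2:1 2.000 (Δ 0.367); 16:9 1.778 (Δ 0.589); root-5 2.236 (Δ 0.131); silver ratio 2.414 (Δ 0.047).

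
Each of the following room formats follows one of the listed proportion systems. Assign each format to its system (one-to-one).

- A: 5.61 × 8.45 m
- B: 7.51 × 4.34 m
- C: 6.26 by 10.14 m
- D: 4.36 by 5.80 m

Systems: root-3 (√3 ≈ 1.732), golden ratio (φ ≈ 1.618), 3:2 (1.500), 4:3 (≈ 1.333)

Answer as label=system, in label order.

Ratios: A ≈ 1.506; B ≈ 1.730; C ≈ 1.620; D ≈ 1.330.
Targets: root-3 ≈ 1.732; golden ratio ≈ 1.618; 3:2 ≈ 1.500; 4:3 ≈ 1.333.

A=3:2, B=root-3, C=golden ratio, D=4:3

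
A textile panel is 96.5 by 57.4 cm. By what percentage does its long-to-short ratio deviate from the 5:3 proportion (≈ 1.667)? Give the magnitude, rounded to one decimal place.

Ratio = 96.5 / 57.4 ≈ 1.6812.
Ideal 5:3 ≈ 1.6667. |1.6812 − 1.6667| / 1.6667 ≈ 0.87% → 0.9%.

0.9%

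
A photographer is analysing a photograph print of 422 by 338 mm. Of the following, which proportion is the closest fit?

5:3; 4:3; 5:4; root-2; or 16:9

5:4

422/338 ≈ 1.249. Nearest candidates are 5:4 (1.250, off by 0.001) and 4:3 (1.333, off by 0.084).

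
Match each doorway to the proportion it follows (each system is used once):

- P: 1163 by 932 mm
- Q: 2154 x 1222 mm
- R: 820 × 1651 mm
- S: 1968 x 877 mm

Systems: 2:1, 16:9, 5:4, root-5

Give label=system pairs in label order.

P=5:4, Q=16:9, R=2:1, S=root-5

Ratios: P ≈ 1.248; Q ≈ 1.763; R ≈ 2.013; S ≈ 2.244.
Targets: 2:1 ≈ 2.000; 16:9 ≈ 1.778; 5:4 ≈ 1.250; root-5 ≈ 2.236.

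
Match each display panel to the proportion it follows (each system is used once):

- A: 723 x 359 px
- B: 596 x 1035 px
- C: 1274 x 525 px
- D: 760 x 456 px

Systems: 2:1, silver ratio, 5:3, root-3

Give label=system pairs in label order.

A=2:1, B=root-3, C=silver ratio, D=5:3

Ratios: A ≈ 2.014; B ≈ 1.737; C ≈ 2.427; D ≈ 1.667.
Targets: 2:1 ≈ 2.000; silver ratio ≈ 2.414; 5:3 ≈ 1.667; root-3 ≈ 1.732.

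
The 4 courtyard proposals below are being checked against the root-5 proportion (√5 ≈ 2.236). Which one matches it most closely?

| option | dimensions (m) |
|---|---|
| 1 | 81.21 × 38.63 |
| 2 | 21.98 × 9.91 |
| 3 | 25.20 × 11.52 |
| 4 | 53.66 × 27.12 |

2

Target root-5 ≈ 2.236.
1: 2.102 (Δ0.134)  2: 2.218 (Δ0.018)  3: 2.188 (Δ0.048)  4: 1.979 (Δ0.257)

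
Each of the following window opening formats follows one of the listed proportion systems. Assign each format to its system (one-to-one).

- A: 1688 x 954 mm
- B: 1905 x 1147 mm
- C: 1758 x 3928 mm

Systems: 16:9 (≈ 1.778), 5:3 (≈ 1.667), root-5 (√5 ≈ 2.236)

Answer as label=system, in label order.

Ratios: A ≈ 1.769; B ≈ 1.661; C ≈ 2.234.
Targets: 16:9 ≈ 1.778; 5:3 ≈ 1.667; root-5 ≈ 2.236.

A=16:9, B=5:3, C=root-5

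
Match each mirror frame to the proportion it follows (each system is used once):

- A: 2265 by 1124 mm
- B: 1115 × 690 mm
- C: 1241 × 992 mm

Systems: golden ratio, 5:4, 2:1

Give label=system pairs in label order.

A = 2265/1124 ≈ 2.015 → 2:1 (2.000)
B = 1115/690 ≈ 1.616 → golden ratio (1.618)
C = 1241/992 ≈ 1.251 → 5:4 (1.250)

A=2:1, B=golden ratio, C=5:4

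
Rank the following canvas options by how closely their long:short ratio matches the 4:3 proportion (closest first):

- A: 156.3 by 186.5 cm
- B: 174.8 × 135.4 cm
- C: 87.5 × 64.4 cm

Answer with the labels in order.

C, B, A

A: 186.5/156.3 ≈ 1.193 → |1.193 − 1.333| = 0.140
B: 174.8/135.4 ≈ 1.291 → |1.291 − 1.333| = 0.042
C: 87.5/64.4 ≈ 1.359 → |1.359 − 1.333| = 0.026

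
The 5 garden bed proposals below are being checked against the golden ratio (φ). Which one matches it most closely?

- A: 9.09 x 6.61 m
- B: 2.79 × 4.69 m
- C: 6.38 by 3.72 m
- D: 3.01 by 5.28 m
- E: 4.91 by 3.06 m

Ratios (long/short): A ≈ 1.375; B ≈ 1.681; C ≈ 1.715; D ≈ 1.754; E ≈ 1.605.
golden ratio ≈ 1.618; option E is nearest (Δ 0.013).

E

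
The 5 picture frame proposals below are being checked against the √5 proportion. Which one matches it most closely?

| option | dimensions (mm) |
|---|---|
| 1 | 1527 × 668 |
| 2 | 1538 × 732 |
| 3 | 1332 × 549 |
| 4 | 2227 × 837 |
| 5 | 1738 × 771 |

Target root-5 ≈ 2.236.
1: 2.286 (Δ0.050)  2: 2.101 (Δ0.135)  3: 2.426 (Δ0.190)  4: 2.661 (Δ0.425)  5: 2.254 (Δ0.018)

5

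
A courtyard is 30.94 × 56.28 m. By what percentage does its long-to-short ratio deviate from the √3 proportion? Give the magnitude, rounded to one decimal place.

Ratio = 56.28 / 30.94 ≈ 1.8190.
Ideal root-3 ≈ 1.7321. |1.8190 − 1.7321| / 1.7321 ≈ 5.02% → 5.0%.

5.0%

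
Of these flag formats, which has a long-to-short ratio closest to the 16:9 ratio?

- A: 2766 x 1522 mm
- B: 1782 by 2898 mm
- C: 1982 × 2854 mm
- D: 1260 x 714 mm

D

Ratios (long/short): A ≈ 1.817; B ≈ 1.626; C ≈ 1.440; D ≈ 1.765.
16:9 ≈ 1.778; option D is nearest (Δ 0.013).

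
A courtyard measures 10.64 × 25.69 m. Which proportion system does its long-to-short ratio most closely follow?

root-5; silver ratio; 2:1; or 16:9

silver ratio

Ratio = 25.69 / 10.64 ≈ 2.414.
Distances: root-5 2.236 (Δ 0.178); silver ratio 2.414 (Δ 0.000); 2:1 2.000 (Δ 0.414); 16:9 1.778 (Δ 0.636).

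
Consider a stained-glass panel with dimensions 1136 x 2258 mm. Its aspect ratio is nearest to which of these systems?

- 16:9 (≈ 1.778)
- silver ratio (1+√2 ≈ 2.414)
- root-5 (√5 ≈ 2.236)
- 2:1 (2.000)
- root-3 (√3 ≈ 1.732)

2:1

Ratio = 2258 / 1136 ≈ 1.988.
Distances: 16:9 1.778 (Δ 0.210); silver ratio 2.414 (Δ 0.426); root-5 2.236 (Δ 0.248); 2:1 2.000 (Δ 0.012); root-3 1.732 (Δ 0.256).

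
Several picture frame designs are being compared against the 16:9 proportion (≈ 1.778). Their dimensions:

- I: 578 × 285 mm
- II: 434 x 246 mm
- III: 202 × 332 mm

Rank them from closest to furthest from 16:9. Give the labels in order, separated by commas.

Ratios: I = 578 / 285 ≈ 2.028; II = 434 / 246 ≈ 1.764; III = 332 / 202 ≈ 1.644.
|Δ from 1.778|: I 0.250; II 0.014; III 0.134.

II, III, I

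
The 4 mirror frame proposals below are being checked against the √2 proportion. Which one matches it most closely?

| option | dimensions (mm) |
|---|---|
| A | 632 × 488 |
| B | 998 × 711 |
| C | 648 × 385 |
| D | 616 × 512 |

B

Ratios (long/short): A ≈ 1.295; B ≈ 1.404; C ≈ 1.683; D ≈ 1.203.
root-2 ≈ 1.414; option B is nearest (Δ 0.010).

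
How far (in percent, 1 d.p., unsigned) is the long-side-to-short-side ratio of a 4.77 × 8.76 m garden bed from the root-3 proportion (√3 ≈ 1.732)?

6.0%

Ratio = 8.76 / 4.77 ≈ 1.8365.
Ideal root-3 ≈ 1.7321. |1.8365 − 1.7321| / 1.7321 ≈ 6.03% → 6.0%.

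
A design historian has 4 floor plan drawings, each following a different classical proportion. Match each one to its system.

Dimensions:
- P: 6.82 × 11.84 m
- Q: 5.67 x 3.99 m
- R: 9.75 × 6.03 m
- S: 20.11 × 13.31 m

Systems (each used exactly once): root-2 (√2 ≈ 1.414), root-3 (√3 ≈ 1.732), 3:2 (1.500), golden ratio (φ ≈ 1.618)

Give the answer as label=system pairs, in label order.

P=root-3, Q=root-2, R=golden ratio, S=3:2

P = 11.84/6.82 ≈ 1.736 → root-3 (1.732)
Q = 5.67/3.99 ≈ 1.421 → root-2 (1.414)
R = 9.75/6.03 ≈ 1.617 → golden ratio (1.618)
S = 20.11/13.31 ≈ 1.511 → 3:2 (1.500)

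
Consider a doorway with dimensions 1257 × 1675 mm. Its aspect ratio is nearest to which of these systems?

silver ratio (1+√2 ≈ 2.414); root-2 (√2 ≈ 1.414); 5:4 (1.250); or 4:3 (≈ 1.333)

Ratio = 1675 / 1257 ≈ 1.333.
Distances: silver ratio 2.414 (Δ 1.081); root-2 1.414 (Δ 0.081); 5:4 1.250 (Δ 0.083); 4:3 1.333 (Δ 0.000).

4:3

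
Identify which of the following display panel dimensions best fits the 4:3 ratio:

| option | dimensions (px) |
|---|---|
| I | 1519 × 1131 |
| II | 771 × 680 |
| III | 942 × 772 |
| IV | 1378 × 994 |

Ratios (long/short): I ≈ 1.343; II ≈ 1.134; III ≈ 1.220; IV ≈ 1.386.
4:3 ≈ 1.333; option I is nearest (Δ 0.010).

I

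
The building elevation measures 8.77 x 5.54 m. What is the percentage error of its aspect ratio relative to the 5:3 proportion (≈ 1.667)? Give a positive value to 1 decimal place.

Ratio = 8.77 / 5.54 ≈ 1.5830.
Ideal 5:3 ≈ 1.6667. |1.5830 − 1.6667| / 1.6667 ≈ 5.02% → 5.0%.

5.0%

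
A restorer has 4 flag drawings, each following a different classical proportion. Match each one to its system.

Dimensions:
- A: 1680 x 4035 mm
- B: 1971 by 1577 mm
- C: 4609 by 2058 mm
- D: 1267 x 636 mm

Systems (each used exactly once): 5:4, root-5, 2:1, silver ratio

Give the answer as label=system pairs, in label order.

A=silver ratio, B=5:4, C=root-5, D=2:1

Ratios: A ≈ 2.402; B ≈ 1.250; C ≈ 2.240; D ≈ 1.992.
Targets: 5:4 ≈ 1.250; root-5 ≈ 2.236; 2:1 ≈ 2.000; silver ratio ≈ 2.414.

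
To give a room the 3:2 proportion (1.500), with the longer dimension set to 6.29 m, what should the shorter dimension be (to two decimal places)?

3:2 = 1.50000.
Shorter side = 6.29 ÷ 1.50000 ≈ 4.1933 → 4.19 m.

4.19 m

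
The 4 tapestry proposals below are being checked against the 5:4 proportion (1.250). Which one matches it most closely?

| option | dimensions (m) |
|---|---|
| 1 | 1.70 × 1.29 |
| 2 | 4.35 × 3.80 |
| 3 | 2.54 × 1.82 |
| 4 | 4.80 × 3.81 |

4

Ratios (long/short): 1 ≈ 1.318; 2 ≈ 1.145; 3 ≈ 1.396; 4 ≈ 1.260.
5:4 ≈ 1.250; option 4 is nearest (Δ 0.010).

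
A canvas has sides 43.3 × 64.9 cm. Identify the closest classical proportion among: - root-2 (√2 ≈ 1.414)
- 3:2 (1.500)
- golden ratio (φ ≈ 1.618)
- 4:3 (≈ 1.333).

64.9/43.3 ≈ 1.499. Nearest candidates are 3:2 (1.500, off by 0.001) and root-2 (1.414, off by 0.085).

3:2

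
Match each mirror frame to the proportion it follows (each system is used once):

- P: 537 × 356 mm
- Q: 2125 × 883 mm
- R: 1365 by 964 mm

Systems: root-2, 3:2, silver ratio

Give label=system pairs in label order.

P=3:2, Q=silver ratio, R=root-2

P = 537/356 ≈ 1.508 → 3:2 (1.500)
Q = 2125/883 ≈ 2.407 → silver ratio (2.414)
R = 1365/964 ≈ 1.416 → root-2 (1.414)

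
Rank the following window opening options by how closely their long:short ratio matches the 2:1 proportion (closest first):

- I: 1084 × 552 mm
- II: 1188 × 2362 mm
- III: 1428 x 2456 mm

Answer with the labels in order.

Ratios: I = 1084 / 552 ≈ 1.964; II = 2362 / 1188 ≈ 1.988; III = 2456 / 1428 ≈ 1.720.
|Δ from 2.000|: I 0.036; II 0.012; III 0.280.

II, I, III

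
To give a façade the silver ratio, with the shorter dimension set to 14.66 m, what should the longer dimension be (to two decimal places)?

silver ratio ≈ 2.41421.
Longer side = 14.66 × 2.41421 ≈ 35.3923 → 35.39 m.

35.39 m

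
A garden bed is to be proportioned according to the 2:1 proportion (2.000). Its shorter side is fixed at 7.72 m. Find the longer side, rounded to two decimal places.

15.44 m

2:1 = 2.00000.
Longer side = 7.72 × 2.00000 ≈ 15.4400 → 15.44 m.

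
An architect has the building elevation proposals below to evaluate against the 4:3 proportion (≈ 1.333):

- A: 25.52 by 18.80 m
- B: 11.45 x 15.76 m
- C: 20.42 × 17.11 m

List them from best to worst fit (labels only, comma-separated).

A, B, C

A: 25.52/18.80 ≈ 1.357 → |1.357 − 1.333| = 0.024
B: 15.76/11.45 ≈ 1.376 → |1.376 − 1.333| = 0.043
C: 20.42/17.11 ≈ 1.193 → |1.193 − 1.333| = 0.140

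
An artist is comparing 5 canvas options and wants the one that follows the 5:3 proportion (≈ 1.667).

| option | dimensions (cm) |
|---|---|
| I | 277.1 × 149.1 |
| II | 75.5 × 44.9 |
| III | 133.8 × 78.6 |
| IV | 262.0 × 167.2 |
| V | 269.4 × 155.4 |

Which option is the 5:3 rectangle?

II

Target 5:3 ≈ 1.667.
I: 1.858 (Δ0.191)  II: 1.682 (Δ0.015)  III: 1.702 (Δ0.035)  IV: 1.567 (Δ0.100)  V: 1.734 (Δ0.067)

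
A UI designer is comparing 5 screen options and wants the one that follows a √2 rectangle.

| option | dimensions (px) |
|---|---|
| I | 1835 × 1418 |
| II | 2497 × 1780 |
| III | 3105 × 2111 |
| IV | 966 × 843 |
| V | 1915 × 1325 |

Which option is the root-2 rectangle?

II

Ratios (long/short): I ≈ 1.294; II ≈ 1.403; III ≈ 1.471; IV ≈ 1.146; V ≈ 1.445.
root-2 ≈ 1.414; option II is nearest (Δ 0.011).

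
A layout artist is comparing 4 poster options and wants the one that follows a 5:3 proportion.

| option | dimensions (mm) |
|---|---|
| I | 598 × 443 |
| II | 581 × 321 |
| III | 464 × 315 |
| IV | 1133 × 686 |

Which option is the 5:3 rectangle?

IV

Ratios (long/short): I ≈ 1.350; II ≈ 1.810; III ≈ 1.473; IV ≈ 1.652.
5:3 ≈ 1.667; option IV is nearest (Δ 0.015).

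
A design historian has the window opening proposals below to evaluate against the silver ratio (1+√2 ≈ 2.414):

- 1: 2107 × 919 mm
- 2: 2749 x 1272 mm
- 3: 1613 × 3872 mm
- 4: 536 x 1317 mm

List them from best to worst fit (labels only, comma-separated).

1: 2107/919 ≈ 2.293 → |2.293 − 2.414| = 0.121
2: 2749/1272 ≈ 2.161 → |2.161 − 2.414| = 0.253
3: 3872/1613 ≈ 2.400 → |2.400 − 2.414| = 0.014
4: 1317/536 ≈ 2.457 → |2.457 − 2.414| = 0.043

3, 4, 1, 2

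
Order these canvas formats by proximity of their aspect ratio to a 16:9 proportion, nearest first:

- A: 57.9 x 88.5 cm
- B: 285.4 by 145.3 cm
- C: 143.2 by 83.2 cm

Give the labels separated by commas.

C, B, A

A: 88.5/57.9 ≈ 1.528 → |1.528 − 1.778| = 0.250
B: 285.4/145.3 ≈ 1.964 → |1.964 − 1.778| = 0.186
C: 143.2/83.2 ≈ 1.721 → |1.721 − 1.778| = 0.057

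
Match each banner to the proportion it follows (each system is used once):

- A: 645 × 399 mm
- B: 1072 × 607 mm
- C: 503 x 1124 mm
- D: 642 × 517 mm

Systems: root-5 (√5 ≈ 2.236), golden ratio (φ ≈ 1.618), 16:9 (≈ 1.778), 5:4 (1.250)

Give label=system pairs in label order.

A=golden ratio, B=16:9, C=root-5, D=5:4

A = 645/399 ≈ 1.617 → golden ratio (1.618)
B = 1072/607 ≈ 1.766 → 16:9 (1.778)
C = 1124/503 ≈ 2.235 → root-5 (2.236)
D = 642/517 ≈ 1.242 → 5:4 (1.250)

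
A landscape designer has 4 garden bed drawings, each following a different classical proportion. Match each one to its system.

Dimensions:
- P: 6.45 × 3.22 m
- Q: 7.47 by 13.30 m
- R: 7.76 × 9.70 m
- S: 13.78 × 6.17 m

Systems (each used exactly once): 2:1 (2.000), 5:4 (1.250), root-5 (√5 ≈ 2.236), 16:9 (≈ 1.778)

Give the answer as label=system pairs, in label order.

P = 6.45/3.22 ≈ 2.003 → 2:1 (2.000)
Q = 13.30/7.47 ≈ 1.780 → 16:9 (1.778)
R = 9.70/7.76 ≈ 1.250 → 5:4 (1.250)
S = 13.78/6.17 ≈ 2.233 → root-5 (2.236)

P=2:1, Q=16:9, R=5:4, S=root-5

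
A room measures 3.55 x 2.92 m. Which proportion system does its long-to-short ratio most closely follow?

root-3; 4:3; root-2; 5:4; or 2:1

Ratio = 3.55 / 2.92 ≈ 1.216.
Distances: root-3 1.732 (Δ 0.516); 4:3 1.333 (Δ 0.117); root-2 1.414 (Δ 0.198); 5:4 1.250 (Δ 0.034); 2:1 2.000 (Δ 0.784).

5:4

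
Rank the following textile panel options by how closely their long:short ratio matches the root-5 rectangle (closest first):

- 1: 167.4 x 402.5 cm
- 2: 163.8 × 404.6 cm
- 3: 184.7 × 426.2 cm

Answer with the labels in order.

3, 1, 2

Ratios: 1 = 402.5 / 167.4 ≈ 2.404; 2 = 404.6 / 163.8 ≈ 2.470; 3 = 426.2 / 184.7 ≈ 2.308.
|Δ from 2.236|: 1 0.168; 2 0.234; 3 0.072.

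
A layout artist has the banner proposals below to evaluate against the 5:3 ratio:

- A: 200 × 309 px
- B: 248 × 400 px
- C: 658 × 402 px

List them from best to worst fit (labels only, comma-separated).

C, B, A

A: 309/200 ≈ 1.545 → |1.545 − 1.667| = 0.122
B: 400/248 ≈ 1.613 → |1.613 − 1.667| = 0.054
C: 658/402 ≈ 1.637 → |1.637 − 1.667| = 0.030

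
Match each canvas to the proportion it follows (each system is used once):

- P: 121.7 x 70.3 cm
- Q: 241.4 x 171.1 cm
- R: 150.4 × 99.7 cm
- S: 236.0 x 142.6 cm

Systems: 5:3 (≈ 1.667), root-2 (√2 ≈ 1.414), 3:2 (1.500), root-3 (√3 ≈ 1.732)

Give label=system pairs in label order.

P=root-3, Q=root-2, R=3:2, S=5:3

P = 121.7/70.3 ≈ 1.731 → root-3 (1.732)
Q = 241.4/171.1 ≈ 1.411 → root-2 (1.414)
R = 150.4/99.7 ≈ 1.509 → 3:2 (1.500)
S = 236.0/142.6 ≈ 1.655 → 5:3 (1.667)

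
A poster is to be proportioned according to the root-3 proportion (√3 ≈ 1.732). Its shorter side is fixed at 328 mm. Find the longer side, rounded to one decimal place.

root-3 ≈ 1.73205.
Longer side = 328 × 1.73205 ≈ 568.112 → 568.1 mm.

568.1 mm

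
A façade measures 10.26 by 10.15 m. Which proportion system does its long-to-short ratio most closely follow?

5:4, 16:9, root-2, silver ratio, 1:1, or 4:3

10.26/10.15 ≈ 1.011. Nearest candidates are 1:1 (1.000, off by 0.011) and 5:4 (1.250, off by 0.239).

1:1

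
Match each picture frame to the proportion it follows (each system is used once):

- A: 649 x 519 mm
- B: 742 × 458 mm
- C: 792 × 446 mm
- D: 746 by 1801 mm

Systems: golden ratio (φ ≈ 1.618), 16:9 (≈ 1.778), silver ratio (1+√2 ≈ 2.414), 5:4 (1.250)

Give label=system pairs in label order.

A = 649/519 ≈ 1.250 → 5:4 (1.250)
B = 742/458 ≈ 1.620 → golden ratio (1.618)
C = 792/446 ≈ 1.776 → 16:9 (1.778)
D = 1801/746 ≈ 2.414 → silver ratio (2.414)

A=5:4, B=golden ratio, C=16:9, D=silver ratio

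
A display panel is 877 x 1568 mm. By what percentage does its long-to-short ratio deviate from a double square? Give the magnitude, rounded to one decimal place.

Ratio = 1568 / 877 ≈ 1.7879.
Ideal 2:1 = 2.0000. |1.7879 − 2.0000| / 2.0000 ≈ 10.60% → 10.6%.

10.6%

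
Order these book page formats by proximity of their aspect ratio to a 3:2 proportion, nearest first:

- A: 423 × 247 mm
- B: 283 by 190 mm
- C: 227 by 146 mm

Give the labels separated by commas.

Ratios: A = 423 / 247 ≈ 1.713; B = 283 / 190 ≈ 1.489; C = 227 / 146 ≈ 1.555.
|Δ from 1.500|: A 0.213; B 0.011; C 0.055.

B, C, A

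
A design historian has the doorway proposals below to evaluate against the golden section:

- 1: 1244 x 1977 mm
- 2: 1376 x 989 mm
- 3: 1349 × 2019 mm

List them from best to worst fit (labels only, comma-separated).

1: 1977/1244 ≈ 1.589 → |1.589 − 1.618| = 0.029
2: 1376/989 ≈ 1.391 → |1.391 − 1.618| = 0.227
3: 2019/1349 ≈ 1.497 → |1.497 − 1.618| = 0.121

1, 3, 2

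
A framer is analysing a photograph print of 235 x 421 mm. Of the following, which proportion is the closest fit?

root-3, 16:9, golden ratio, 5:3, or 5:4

16:9

421/235 ≈ 1.791. Nearest candidates are 16:9 (1.778, off by 0.013) and root-3 (1.732, off by 0.059).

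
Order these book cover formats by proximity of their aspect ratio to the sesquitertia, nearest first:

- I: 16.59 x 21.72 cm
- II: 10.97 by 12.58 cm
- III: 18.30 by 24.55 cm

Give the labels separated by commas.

I: 21.72/16.59 ≈ 1.309 → |1.309 − 1.333| = 0.024
II: 12.58/10.97 ≈ 1.147 → |1.147 − 1.333| = 0.186
III: 24.55/18.30 ≈ 1.342 → |1.342 − 1.333| = 0.009

III, I, II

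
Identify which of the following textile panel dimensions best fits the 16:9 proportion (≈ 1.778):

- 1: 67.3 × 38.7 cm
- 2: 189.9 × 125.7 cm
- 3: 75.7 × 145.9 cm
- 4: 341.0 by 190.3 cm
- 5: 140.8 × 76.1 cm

4

Target 16:9 ≈ 1.778.
1: 1.739 (Δ0.039)  2: 1.511 (Δ0.267)  3: 1.927 (Δ0.149)  4: 1.792 (Δ0.014)  5: 1.850 (Δ0.072)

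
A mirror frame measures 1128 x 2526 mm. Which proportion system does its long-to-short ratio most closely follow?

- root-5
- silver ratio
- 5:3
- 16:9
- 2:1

root-5

2526/1128 ≈ 2.239. Nearest candidates are root-5 (2.236, off by 0.003) and silver ratio (2.414, off by 0.175).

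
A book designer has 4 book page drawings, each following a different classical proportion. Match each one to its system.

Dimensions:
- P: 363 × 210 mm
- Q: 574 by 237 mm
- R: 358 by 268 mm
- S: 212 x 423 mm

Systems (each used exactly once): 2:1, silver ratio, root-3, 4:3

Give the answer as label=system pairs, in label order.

P = 363/210 ≈ 1.729 → root-3 (1.732)
Q = 574/237 ≈ 2.422 → silver ratio (2.414)
R = 358/268 ≈ 1.336 → 4:3 (1.333)
S = 423/212 ≈ 1.995 → 2:1 (2.000)

P=root-3, Q=silver ratio, R=4:3, S=2:1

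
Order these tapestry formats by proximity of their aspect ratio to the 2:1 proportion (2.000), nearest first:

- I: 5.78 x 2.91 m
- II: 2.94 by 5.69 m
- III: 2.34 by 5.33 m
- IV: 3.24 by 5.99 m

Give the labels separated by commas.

Ratios: I = 5.78 / 2.91 ≈ 1.986; II = 5.69 / 2.94 ≈ 1.935; III = 5.33 / 2.34 ≈ 2.278; IV = 5.99 / 3.24 ≈ 1.849.
|Δ from 2.000|: I 0.014; II 0.065; III 0.278; IV 0.151.

I, II, IV, III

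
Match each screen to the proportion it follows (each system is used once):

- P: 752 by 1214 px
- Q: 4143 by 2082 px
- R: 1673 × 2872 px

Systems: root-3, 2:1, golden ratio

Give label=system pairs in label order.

Ratios: P ≈ 1.614; Q ≈ 1.990; R ≈ 1.717.
Targets: root-3 ≈ 1.732; 2:1 ≈ 2.000; golden ratio ≈ 1.618.

P=golden ratio, Q=2:1, R=root-3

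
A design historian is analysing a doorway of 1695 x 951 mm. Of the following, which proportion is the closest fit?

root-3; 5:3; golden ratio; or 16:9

16:9

1695/951 ≈ 1.782. Nearest candidates are 16:9 (1.778, off by 0.004) and root-3 (1.732, off by 0.050).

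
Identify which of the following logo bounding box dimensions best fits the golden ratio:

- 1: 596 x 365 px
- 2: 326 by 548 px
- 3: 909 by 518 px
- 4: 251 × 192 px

1

Target golden ratio ≈ 1.618.
1: 1.633 (Δ0.015)  2: 1.681 (Δ0.063)  3: 1.755 (Δ0.137)  4: 1.307 (Δ0.311)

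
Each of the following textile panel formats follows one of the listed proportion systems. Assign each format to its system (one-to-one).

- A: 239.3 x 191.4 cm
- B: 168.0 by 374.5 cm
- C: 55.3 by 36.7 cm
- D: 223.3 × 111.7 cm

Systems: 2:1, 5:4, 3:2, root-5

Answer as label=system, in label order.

A=5:4, B=root-5, C=3:2, D=2:1

A = 239.3/191.4 ≈ 1.250 → 5:4 (1.250)
B = 374.5/168.0 ≈ 2.229 → root-5 (2.236)
C = 55.3/36.7 ≈ 1.507 → 3:2 (1.500)
D = 223.3/111.7 ≈ 1.999 → 2:1 (2.000)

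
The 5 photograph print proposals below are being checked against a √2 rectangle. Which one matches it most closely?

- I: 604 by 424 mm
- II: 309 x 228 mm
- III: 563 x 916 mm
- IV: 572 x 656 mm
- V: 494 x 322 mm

Target root-2 ≈ 1.414.
I: 1.425 (Δ0.011)  II: 1.355 (Δ0.059)  III: 1.627 (Δ0.213)  IV: 1.147 (Δ0.267)  V: 1.534 (Δ0.120)

I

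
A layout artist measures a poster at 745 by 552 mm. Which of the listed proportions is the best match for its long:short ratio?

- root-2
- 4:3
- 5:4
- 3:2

4:3

Ratio = 745 / 552 ≈ 1.350.
Distances: root-2 1.414 (Δ 0.064); 4:3 1.333 (Δ 0.017); 5:4 1.250 (Δ 0.100); 3:2 1.500 (Δ 0.150).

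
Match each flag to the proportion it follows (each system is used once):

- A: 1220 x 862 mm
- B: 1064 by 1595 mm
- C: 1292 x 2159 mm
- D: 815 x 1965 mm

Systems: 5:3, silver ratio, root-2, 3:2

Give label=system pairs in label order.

A=root-2, B=3:2, C=5:3, D=silver ratio

A = 1220/862 ≈ 1.415 → root-2 (1.414)
B = 1595/1064 ≈ 1.499 → 3:2 (1.500)
C = 2159/1292 ≈ 1.671 → 5:3 (1.667)
D = 1965/815 ≈ 2.411 → silver ratio (2.414)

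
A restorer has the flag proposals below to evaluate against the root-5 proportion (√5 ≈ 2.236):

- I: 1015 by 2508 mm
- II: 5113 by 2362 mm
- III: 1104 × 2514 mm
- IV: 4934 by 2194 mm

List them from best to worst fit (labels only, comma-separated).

Ratios: I = 2508 / 1015 ≈ 2.471; II = 5113 / 2362 ≈ 2.165; III = 2514 / 1104 ≈ 2.277; IV = 4934 / 2194 ≈ 2.249.
|Δ from 2.236|: I 0.235; II 0.071; III 0.041; IV 0.013.

IV, III, II, I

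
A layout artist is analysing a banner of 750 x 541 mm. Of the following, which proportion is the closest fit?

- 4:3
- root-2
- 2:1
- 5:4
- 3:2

Ratio = 750 / 541 ≈ 1.386.
Distances: 4:3 1.333 (Δ 0.053); root-2 1.414 (Δ 0.028); 2:1 2.000 (Δ 0.614); 5:4 1.250 (Δ 0.136); 3:2 1.500 (Δ 0.114).

root-2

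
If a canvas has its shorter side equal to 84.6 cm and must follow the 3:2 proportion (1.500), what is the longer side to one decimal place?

3:2 = 1.50000.
Longer side = 84.6 × 1.50000 ≈ 126.900 → 126.9 cm.

126.9 cm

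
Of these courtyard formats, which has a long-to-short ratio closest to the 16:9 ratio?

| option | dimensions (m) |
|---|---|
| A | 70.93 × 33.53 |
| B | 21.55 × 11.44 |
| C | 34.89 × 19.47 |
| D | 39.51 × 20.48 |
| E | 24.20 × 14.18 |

Target 16:9 ≈ 1.778.
A: 2.115 (Δ0.337)  B: 1.884 (Δ0.106)  C: 1.792 (Δ0.014)  D: 1.929 (Δ0.151)  E: 1.707 (Δ0.071)

C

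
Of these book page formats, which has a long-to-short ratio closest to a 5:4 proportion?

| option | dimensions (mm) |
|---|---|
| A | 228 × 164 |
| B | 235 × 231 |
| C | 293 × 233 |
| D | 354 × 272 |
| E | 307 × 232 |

C

Target 5:4 ≈ 1.250.
A: 1.390 (Δ0.140)  B: 1.017 (Δ0.233)  C: 1.258 (Δ0.008)  D: 1.301 (Δ0.051)  E: 1.323 (Δ0.073)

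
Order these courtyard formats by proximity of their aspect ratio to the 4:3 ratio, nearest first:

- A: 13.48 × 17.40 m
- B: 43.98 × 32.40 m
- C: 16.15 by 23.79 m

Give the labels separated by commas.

B, A, C

A: 17.40/13.48 ≈ 1.291 → |1.291 − 1.333| = 0.042
B: 43.98/32.40 ≈ 1.357 → |1.357 − 1.333| = 0.024
C: 23.79/16.15 ≈ 1.473 → |1.473 − 1.333| = 0.140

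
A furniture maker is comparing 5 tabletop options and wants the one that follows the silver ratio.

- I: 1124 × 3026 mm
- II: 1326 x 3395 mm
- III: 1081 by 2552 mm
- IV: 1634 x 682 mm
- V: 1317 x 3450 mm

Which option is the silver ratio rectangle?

IV

Target silver ratio ≈ 2.414.
I: 2.692 (Δ0.278)  II: 2.560 (Δ0.146)  III: 2.361 (Δ0.053)  IV: 2.396 (Δ0.018)  V: 2.620 (Δ0.206)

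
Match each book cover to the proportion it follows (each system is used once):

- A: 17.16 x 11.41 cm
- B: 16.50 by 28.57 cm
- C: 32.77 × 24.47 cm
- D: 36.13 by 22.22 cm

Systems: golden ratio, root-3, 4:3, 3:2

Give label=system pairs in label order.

A = 17.16/11.41 ≈ 1.504 → 3:2 (1.500)
B = 28.57/16.50 ≈ 1.732 → root-3 (1.732)
C = 32.77/24.47 ≈ 1.339 → 4:3 (1.333)
D = 36.13/22.22 ≈ 1.626 → golden ratio (1.618)

A=3:2, B=root-3, C=4:3, D=golden ratio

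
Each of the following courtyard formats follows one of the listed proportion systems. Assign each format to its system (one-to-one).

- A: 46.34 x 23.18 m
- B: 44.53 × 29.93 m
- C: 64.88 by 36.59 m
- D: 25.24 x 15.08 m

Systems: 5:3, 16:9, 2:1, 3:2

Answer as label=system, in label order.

A=2:1, B=3:2, C=16:9, D=5:3

Ratios: A ≈ 1.999; B ≈ 1.488; C ≈ 1.773; D ≈ 1.674.
Targets: 5:3 ≈ 1.667; 16:9 ≈ 1.778; 2:1 ≈ 2.000; 3:2 ≈ 1.500.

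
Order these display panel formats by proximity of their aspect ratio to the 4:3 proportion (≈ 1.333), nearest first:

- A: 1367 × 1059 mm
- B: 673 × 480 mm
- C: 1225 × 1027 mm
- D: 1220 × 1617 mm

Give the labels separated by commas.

Ratios: A = 1367 / 1059 ≈ 1.291; B = 673 / 480 ≈ 1.402; C = 1225 / 1027 ≈ 1.193; D = 1617 / 1220 ≈ 1.325.
|Δ from 1.333|: A 0.042; B 0.069; C 0.140; D 0.008.

D, A, B, C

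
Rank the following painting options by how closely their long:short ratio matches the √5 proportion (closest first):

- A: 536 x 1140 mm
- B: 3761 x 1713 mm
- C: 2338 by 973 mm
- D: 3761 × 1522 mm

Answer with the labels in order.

B, A, C, D

A: 1140/536 ≈ 2.127 → |2.127 − 2.236| = 0.109
B: 3761/1713 ≈ 2.196 → |2.196 − 2.236| = 0.040
C: 2338/973 ≈ 2.403 → |2.403 − 2.236| = 0.167
D: 3761/1522 ≈ 2.471 → |2.471 − 2.236| = 0.235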